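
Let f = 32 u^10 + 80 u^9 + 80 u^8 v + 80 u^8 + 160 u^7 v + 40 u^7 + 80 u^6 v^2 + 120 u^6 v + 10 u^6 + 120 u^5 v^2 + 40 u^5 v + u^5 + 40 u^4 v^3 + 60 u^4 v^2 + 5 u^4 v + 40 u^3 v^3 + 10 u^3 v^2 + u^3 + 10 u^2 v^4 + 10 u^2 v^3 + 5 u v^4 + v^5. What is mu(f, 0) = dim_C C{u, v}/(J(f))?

8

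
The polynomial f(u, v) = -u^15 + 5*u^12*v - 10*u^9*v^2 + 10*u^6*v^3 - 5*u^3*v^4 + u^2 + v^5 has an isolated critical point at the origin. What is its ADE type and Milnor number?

Type A_4, Milnor number mu = 4.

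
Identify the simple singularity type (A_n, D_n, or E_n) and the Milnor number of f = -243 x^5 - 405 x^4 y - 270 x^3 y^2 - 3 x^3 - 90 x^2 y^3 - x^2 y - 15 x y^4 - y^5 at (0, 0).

Type D6, Milnor number mu = 6.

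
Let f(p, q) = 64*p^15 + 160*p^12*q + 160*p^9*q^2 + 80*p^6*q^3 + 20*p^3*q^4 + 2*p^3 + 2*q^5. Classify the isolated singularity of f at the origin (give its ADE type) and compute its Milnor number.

Type E8, Milnor number mu = 8.

The Hessian of f at 0 has rank 0. Corank 2; j^3 = 2*p^3 is a perfect cube, so E-series; the 5-jet and mu = 8 give E_8.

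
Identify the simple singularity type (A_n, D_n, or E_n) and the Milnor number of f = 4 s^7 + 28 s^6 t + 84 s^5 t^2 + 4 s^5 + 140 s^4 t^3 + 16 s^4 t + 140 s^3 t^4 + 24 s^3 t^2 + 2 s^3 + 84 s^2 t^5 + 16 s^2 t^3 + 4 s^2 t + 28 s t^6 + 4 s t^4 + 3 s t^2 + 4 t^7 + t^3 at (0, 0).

Type D_4, Milnor number mu = 4.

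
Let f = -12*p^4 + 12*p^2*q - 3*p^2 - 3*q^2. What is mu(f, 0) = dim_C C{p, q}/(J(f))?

1

The Hessian of f at 0 has rank 2. Corank 0: nondegenerate Morse point, so A_1.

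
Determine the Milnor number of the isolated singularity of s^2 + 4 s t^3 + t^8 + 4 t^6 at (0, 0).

The Hessian of f at 0 has rank 1. Corank 1: A-series; mu = 7 gives A_7.

7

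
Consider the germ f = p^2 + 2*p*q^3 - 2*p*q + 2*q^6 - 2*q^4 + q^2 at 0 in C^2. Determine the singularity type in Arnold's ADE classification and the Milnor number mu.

Type A_5, Milnor number mu = 5.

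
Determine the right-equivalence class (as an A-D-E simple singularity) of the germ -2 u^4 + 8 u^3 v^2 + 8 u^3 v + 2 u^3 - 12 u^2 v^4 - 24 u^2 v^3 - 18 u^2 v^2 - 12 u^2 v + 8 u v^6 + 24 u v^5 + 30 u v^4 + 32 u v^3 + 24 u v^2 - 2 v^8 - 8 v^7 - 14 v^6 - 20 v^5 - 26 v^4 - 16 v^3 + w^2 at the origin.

E_6

The Hessian of f at 0 has rank 1. Corank 2; j^3 = 2*(u - 2*v)^3 is a perfect cube, so E-series; the 4-jet and mu = 6 give E_6.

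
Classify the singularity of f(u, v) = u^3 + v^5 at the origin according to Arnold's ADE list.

E_8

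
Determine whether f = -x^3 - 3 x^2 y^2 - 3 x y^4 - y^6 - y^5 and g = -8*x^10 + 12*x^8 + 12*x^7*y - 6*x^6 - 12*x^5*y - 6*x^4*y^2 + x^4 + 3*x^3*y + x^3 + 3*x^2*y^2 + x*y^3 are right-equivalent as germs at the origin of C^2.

The Hessian of f at 0 has rank 0. Corank 2; j^3 = -x^3 is a perfect cube, so E-series; the 5-jet and mu = 8 give E_8. The Hessian of g at 0 has rank 0. Corank 2; j^3 = x^3 is a perfect cube, so E-series; the 4-jet and mu = 7 give E_7. f is E_8 but g is E_7, hence not right-equivalent.

No.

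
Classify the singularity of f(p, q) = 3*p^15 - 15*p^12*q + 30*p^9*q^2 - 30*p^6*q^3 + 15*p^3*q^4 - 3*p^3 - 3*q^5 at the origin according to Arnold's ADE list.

E_{8}

The Hessian of f at 0 has rank 0. Corank 2; j^3 = -3*p^3 is a perfect cube, so E-series; the 5-jet and mu = 8 give E_8.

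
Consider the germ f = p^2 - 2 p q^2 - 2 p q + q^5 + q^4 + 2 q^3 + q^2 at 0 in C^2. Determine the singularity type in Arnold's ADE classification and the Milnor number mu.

Type A4, Milnor number mu = 4.

The Hessian of f at 0 has rank 1. Corank 1: A-series; mu = 4 gives A_4.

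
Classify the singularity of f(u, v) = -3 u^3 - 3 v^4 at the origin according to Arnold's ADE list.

E_6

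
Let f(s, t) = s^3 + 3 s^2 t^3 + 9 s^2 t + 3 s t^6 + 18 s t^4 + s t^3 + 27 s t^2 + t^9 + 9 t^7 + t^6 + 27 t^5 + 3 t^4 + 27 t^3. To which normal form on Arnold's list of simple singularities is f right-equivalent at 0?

The Hessian of f at 0 has rank 0. Corank 2; j^3 = (s + 3*t)^3 is a perfect cube, so E-series; the 4-jet and mu = 7 give E_7.

E_7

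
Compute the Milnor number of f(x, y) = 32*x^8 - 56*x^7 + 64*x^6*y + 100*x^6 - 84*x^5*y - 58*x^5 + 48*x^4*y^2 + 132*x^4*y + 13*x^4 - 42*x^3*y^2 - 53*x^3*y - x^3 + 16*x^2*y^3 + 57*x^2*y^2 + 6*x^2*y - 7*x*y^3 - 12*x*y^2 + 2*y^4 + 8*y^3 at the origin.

7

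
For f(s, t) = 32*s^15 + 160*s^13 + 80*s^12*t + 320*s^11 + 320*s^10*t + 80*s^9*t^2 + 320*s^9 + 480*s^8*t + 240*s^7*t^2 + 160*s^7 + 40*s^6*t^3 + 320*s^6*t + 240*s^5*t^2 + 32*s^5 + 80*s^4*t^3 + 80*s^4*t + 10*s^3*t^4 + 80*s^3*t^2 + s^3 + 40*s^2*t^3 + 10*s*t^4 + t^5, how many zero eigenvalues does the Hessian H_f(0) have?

2

Hessian at 0 has rank 0.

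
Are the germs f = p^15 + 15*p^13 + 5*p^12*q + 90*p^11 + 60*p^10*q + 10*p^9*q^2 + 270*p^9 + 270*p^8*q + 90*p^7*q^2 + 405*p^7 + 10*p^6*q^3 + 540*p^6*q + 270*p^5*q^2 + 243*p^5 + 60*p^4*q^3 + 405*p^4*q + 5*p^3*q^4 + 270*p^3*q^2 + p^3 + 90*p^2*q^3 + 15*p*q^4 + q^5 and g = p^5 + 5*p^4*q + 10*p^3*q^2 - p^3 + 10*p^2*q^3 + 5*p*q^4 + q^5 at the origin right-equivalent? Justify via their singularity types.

The Hessian of f at 0 has rank 0. Corank 2; j^3 = p^3 is a perfect cube, so E-series; the 5-jet and mu = 8 give E_8. The Hessian of g at 0 has rank 0. Corank 2; j^3 = -p^3 is a perfect cube, so E-series; the 5-jet and mu = 8 give E_8. Both have type E_8, hence right-equivalent.

Yes.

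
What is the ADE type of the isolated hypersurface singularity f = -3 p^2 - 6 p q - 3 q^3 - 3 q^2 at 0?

A_{2}

The Hessian of f at 0 has rank 1. Corank 1: A-series; mu = 2 gives A_2.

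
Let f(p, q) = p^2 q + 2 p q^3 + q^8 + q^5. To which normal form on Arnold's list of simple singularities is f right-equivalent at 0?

The Hessian of f at 0 is [[0, 0], [0, 0]] with rank 0, so corank 2. A Groebner basis of the Jacobian ideal J(f) in C{p,q} is {p^4, p^3*q - p^2/8 - p*q^2/8, p^3 + p^2*q^2, p*q + q^3}; counting standard monomials gives mu = 9. Corank 2; j^3 = p^2*q has shape L^2 M (L != M), so D-series; mu = 9 gives D_9.

D9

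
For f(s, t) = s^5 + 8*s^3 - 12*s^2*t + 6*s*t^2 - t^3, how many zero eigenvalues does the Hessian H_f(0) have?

2

The Hessian at 0 is [[0, 0], [0, 0]] of rank 0; hence corank 2.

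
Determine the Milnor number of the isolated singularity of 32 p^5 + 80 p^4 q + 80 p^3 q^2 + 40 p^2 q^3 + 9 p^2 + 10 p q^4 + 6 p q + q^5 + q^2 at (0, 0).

4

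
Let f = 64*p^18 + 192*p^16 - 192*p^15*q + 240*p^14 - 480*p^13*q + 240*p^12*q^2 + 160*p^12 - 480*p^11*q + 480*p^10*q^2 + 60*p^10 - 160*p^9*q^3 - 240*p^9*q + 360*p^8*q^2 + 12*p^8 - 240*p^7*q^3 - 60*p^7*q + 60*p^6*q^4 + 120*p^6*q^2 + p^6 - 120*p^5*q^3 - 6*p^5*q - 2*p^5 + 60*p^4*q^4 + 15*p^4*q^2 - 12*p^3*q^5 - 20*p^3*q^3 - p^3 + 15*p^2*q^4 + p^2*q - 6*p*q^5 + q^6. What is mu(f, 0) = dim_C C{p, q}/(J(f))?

The Hessian of f at 0 has rank 0. Corank 2; j^3 = -p^2*(p - q) has shape L^2 M (L != M), so D-series; mu = 7 gives D_7.

7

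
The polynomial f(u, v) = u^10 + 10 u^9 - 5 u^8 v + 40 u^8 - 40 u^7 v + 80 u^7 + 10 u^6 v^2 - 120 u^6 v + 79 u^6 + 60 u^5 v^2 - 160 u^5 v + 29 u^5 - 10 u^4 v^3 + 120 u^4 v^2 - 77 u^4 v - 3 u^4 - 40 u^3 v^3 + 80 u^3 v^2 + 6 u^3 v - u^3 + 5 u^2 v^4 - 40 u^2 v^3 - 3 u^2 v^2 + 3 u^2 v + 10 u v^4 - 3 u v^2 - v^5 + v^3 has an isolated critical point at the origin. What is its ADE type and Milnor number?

The Hessian of f at 0 has rank 0. Corank 2; j^3 = -(u - v)^3 is a perfect cube, so E-series; the 5-jet and mu = 8 give E_8.

Type E_{8}, Milnor number mu = 8.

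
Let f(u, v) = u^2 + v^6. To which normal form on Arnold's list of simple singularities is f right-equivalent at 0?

A_5

The Hessian of f at 0 has rank 1. Corank 1: A-series; mu = 5 gives A_5.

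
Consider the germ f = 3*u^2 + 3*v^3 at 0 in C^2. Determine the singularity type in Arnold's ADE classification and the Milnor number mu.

Type A2, Milnor number mu = 2.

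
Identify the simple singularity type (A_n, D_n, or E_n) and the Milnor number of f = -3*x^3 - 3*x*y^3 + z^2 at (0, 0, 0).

The Hessian of f at 0 has rank 1. Corank 2; j^3 = -3*x^3 is a perfect cube, so E-series; the 4-jet and mu = 7 give E_7.

Type E_{7}, Milnor number mu = 7.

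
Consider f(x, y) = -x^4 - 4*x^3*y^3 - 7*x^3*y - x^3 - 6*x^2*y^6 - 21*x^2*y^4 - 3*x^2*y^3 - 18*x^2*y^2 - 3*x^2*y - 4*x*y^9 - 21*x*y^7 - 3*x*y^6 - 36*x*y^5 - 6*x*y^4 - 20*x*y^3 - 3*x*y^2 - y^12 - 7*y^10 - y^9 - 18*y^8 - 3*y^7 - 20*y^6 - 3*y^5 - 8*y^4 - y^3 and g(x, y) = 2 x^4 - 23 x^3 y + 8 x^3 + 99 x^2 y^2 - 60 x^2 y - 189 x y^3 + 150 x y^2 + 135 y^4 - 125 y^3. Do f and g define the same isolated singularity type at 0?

Yes.

The Hessian of f at 0 is [[0, 0], [0, 0]] with rank 0, so corank 2. A Groebner basis of the Jacobian ideal J(f) in C{x,y} is {3*x^2 + 6*x*y + y^4 + y^3 + 3*y^2, x^3 + 9*x^2 + 18*x*y + 4*y^3 + 9*y^2, x^2*y - 5*x^2 - 10*x*y - 8*y^3/3 - 5*y^2, 2*x^2 + x*y^2 + 4*x*y + 5*y^3/3 + 2*y^2}; counting standard monomials gives mu = 7. Corank 2; j^3 = -(x + y)^3 is a perfect cube, so E-series; the 4-jet and mu = 7 give E_7. The Hessian of g at 0 is [[0, 0], [0, 0]] with rank 0, so corank 2. A Groebner basis of the Jacobian ideal J(g) in C{x,y} is {768*x^2 - 3840*x*y + y^4 - 8*y^3 + 4800*y^2, x^3 + 660*x^2 - 3300*x*y - 45*y^3/2 + 4125*y^2, x^2*y + 168*x^2 - 840*x*y - 8*y^3 + 1050*y^2, 32*x^2 + x*y^2 - 160*x*y - 17*y^3/6 + 200*y^2}; counting standard monomials gives mu = 7. Corank 2; j^3 = (2*x - 5*y)^3 is a perfect cube, so E-series; the 4-jet and mu = 7 give E_7. Both have type E_7, hence right-equivalent.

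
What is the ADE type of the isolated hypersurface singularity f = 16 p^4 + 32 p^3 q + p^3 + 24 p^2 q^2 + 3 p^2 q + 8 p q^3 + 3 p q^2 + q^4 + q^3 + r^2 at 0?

E_{6}

The Hessian of f at 0 is [[0, 0, 0], [0, 0, 0], [0, 0, 2]] with rank 1, so corank 2. A Groebner basis of the Jacobian ideal J(f) in C{p,q,r} is {q^4, p*q^2 + 5*q^3/6, p^2 + 2*p*q + q^2, r}; counting standard monomials gives mu = 6. Corank 2; j^3 = (p + q)^3 is a perfect cube, so E-series; the 4-jet and mu = 6 give E_6.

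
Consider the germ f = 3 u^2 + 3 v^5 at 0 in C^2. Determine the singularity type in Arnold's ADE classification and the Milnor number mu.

Type A_{4}, Milnor number mu = 4.

The Hessian of f at 0 is [[6, 0], [0, 0]] with rank 1, so corank 1. A Groebner basis of the Jacobian ideal J(f) in C{u,v} is {v^4, u}; counting standard monomials gives mu = 4. Corank 1: A-series; mu = 4 gives A_4.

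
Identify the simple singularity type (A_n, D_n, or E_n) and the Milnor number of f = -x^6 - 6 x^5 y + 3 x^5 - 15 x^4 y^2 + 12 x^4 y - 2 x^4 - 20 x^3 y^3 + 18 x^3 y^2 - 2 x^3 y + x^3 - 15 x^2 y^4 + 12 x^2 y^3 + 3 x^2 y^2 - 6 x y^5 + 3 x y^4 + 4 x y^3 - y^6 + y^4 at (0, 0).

Type E6, Milnor number mu = 6.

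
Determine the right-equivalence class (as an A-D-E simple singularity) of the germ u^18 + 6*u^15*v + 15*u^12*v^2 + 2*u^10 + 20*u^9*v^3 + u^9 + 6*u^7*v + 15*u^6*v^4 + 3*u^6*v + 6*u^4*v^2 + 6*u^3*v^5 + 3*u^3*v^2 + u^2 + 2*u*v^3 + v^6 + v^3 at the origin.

A_{2}

The Hessian of f at 0 is [[2, 0], [0, 0]] with rank 1, so corank 1. A Groebner basis of the Jacobian ideal J(f) in C{u,v} is {v^2, u}; counting standard monomials gives mu = 2. Corank 1: A-series; mu = 2 gives A_2.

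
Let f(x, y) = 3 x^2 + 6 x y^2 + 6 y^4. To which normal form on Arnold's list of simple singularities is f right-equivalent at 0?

The Hessian of f at 0 is [[6, 0], [0, 0]] with rank 1, so corank 1. A Groebner basis of the Jacobian ideal J(f) in C{x,y} is {x^2, x*y, x + y^2}; counting standard monomials gives mu = 3. Corank 1: A-series; mu = 3 gives A_3.

A_{3}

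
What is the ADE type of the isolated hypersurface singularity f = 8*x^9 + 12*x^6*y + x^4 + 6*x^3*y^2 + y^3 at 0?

The Hessian of f at 0 has rank 0. Corank 2; j^3 = y^3 is a perfect cube, so E-series; the 4-jet and mu = 6 give E_6.

E_{6}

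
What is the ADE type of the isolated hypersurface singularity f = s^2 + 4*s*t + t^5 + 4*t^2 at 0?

A_4

The Hessian of f at 0 has rank 1. Corank 1: A-series; mu = 4 gives A_4.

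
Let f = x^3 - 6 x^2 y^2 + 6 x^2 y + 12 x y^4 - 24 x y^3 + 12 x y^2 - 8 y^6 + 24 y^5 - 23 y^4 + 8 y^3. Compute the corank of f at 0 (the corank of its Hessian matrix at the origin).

Hessian at 0 has rank 0.

2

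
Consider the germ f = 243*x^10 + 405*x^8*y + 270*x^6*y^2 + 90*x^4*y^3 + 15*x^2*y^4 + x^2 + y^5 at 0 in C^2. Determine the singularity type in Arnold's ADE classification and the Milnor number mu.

Type A_4, Milnor number mu = 4.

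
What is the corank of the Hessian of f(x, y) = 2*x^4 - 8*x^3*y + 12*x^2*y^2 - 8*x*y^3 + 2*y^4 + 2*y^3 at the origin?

2

The Hessian at 0 is [[0, 0], [0, 0]] of rank 0; hence corank 2.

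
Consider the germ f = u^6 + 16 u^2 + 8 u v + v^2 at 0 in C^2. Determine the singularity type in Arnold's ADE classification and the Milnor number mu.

The Hessian of f at 0 has rank 1. Corank 1: A-series; mu = 5 gives A_5.

Type A5, Milnor number mu = 5.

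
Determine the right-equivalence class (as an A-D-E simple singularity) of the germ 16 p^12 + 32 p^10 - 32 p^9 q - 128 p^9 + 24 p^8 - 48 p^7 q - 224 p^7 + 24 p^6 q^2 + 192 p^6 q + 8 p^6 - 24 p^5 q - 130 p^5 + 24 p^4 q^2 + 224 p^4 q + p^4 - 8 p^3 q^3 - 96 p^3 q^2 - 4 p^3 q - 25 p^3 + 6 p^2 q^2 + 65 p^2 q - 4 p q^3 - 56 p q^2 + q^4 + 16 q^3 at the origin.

The Hessian of f at 0 has rank 0. Corank 2; j^3 = -(p - q)*(5*p - 4*q)^2 has shape L^2 M (L != M), so D-series; mu = 5 gives D_5.

D_{5}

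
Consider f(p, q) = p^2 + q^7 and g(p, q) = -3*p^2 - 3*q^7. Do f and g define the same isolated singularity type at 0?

The Hessian of f at 0 is [[2, 0], [0, 0]] with rank 1, so corank 1. A Groebner basis of the Jacobian ideal J(f) in C{p,q} is {q^6, p}; counting standard monomials gives mu = 6. Corank 1: A-series; mu = 6 gives A_6. The Hessian of g at 0 is [[-6, 0], [0, 0]] with rank 1, so corank 1. A Groebner basis of the Jacobian ideal J(g) in C{p,q} is {q^6, p}; counting standard monomials gives mu = 6. Corank 1: A-series; mu = 6 gives A_6. Both have type A_6, hence right-equivalent.

Yes.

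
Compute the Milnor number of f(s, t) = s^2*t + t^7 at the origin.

8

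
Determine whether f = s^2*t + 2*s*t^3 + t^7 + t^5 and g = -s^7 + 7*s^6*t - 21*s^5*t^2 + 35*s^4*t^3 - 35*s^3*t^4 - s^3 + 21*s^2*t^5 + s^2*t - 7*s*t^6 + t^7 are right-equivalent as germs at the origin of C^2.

Yes.

The Hessian of f at 0 is [[0, 0], [0, 0]] with rank 0, so corank 2. A Groebner basis of the Jacobian ideal J(f) in C{s,t} is {s^2*t^2 + s^2/7 + s*t^2/7, s^3 - s^2/7 - s*t^2/7, s*t + t^3}; counting standard monomials gives mu = 8. Corank 2; j^3 = s^2*t has shape L^2 M (L != M), so D-series; mu = 8 gives D_8. The Hessian of g at 0 is [[0, 0], [0, 0]] with rank 0, so corank 2. A Groebner basis of the Jacobian ideal J(g) in C{s,t} is {s*t/7 + t^6, s*t^2, s^2 - s*t}; counting standard monomials gives mu = 8. Corank 2; j^3 = -s^2*(s - t) has shape L^2 M (L != M), so D-series; mu = 8 gives D_8. Both have type D_8, hence right-equivalent.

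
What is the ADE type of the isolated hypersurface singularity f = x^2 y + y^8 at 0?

The Hessian of f at 0 has rank 0. Corank 2; j^3 = x^2*y has shape L^2 M (L != M), so D-series; mu = 9 gives D_9.

D_9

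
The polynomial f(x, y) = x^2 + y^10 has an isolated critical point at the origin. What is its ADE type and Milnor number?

Type A9, Milnor number mu = 9.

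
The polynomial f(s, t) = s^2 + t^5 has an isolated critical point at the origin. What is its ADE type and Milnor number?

Type A4, Milnor number mu = 4.

The Hessian of f at 0 is [[2, 0], [0, 0]] with rank 1, so corank 1. A Groebner basis of the Jacobian ideal J(f) in C{s,t} is {t^4, s}; counting standard monomials gives mu = 4. Corank 1: A-series; mu = 4 gives A_4.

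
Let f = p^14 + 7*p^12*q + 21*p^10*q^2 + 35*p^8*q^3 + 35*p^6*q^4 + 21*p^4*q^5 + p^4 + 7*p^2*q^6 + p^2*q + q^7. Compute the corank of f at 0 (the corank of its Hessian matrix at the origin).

2

Hessian at 0 has rank 0.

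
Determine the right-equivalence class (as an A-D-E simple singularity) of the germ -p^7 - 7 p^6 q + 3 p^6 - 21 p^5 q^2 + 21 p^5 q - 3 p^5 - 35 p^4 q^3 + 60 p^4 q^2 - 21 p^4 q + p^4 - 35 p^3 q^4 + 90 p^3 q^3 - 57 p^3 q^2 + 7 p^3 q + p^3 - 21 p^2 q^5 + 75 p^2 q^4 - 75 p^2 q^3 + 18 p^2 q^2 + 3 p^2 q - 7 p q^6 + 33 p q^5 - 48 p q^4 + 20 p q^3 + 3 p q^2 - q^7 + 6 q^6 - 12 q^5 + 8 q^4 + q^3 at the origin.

The Hessian of f at 0 has rank 0. Corank 2; j^3 = (p + q)^3 is a perfect cube, so E-series; the 4-jet and mu = 7 give E_7.

E_7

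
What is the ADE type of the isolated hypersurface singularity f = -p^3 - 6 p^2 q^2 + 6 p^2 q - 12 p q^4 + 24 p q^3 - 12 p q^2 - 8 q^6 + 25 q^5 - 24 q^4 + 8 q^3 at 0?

E_8

The Hessian of f at 0 has rank 0. Corank 2; j^3 = -(p - 2*q)^3 is a perfect cube, so E-series; the 5-jet and mu = 8 give E_8.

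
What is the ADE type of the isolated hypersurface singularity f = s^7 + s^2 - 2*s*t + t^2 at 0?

A_{6}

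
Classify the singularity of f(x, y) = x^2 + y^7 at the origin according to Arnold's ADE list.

The Hessian of f at 0 has rank 1. Corank 1: A-series; mu = 6 gives A_6.

A6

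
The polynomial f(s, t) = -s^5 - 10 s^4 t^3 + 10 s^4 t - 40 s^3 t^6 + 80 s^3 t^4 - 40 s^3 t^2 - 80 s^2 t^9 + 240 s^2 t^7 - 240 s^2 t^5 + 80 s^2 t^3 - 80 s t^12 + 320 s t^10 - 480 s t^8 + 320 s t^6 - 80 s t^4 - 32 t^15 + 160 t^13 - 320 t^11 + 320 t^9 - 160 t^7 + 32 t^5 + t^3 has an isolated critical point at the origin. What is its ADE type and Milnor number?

Type E8, Milnor number mu = 8.

The Hessian of f at 0 is [[0, 0], [0, 0]] with rank 0, so corank 2. A Groebner basis of the Jacobian ideal J(f) in C{s,t} is {s^4 - 8*s^3*t, t^2}; counting standard monomials gives mu = 8. Corank 2; j^3 = t^3 is a perfect cube, so E-series; the 5-jet and mu = 8 give E_8.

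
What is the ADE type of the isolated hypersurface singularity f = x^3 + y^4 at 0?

The Hessian of f at 0 has rank 0. Corank 2; j^3 = x^3 is a perfect cube, so E-series; the 4-jet and mu = 6 give E_6.

E6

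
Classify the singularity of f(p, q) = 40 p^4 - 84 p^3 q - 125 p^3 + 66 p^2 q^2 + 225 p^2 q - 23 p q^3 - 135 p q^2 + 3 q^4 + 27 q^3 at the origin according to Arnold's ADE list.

The Hessian of f at 0 has rank 0. Corank 2; j^3 = -(5*p - 3*q)^3 is a perfect cube, so E-series; the 4-jet and mu = 7 give E_7.

E_{7}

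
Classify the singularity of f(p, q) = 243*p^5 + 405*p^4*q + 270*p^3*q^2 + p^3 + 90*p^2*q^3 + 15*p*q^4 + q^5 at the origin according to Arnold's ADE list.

E_{8}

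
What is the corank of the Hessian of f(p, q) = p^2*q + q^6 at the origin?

Hessian at 0 has rank 0.

2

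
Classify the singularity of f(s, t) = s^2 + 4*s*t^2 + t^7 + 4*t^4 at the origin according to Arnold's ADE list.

A6

The Hessian of f at 0 is [[2, 0], [0, 0]] with rank 1, so corank 1. A Groebner basis of the Jacobian ideal J(f) in C{s,t} is {s^3, s/2 + t^2}; counting standard monomials gives mu = 6. Corank 1: A-series; mu = 6 gives A_6.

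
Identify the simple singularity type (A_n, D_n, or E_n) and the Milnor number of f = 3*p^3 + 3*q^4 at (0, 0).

The Hessian of f at 0 is [[0, 0], [0, 0]] with rank 0, so corank 2. A Groebner basis of the Jacobian ideal J(f) in C{p,q} is {q^3, p^2}; counting standard monomials gives mu = 6. Corank 2; j^3 = 3*p^3 is a perfect cube, so E-series; the 4-jet and mu = 6 give E_6.

Type E_6, Milnor number mu = 6.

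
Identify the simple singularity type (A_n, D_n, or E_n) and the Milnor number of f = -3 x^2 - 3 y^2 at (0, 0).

Type A_1, Milnor number mu = 1.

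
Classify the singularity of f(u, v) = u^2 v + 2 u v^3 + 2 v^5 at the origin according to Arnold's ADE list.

The Hessian of f at 0 has rank 0. Corank 2; j^3 = u^2*v has shape L^2 M (L != M), so D-series; mu = 6 gives D_6.

D_6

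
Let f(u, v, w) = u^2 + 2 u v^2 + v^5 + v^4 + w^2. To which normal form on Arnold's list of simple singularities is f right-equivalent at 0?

The Hessian of f at 0 is [[2, 0, 0], [0, 0, 0], [0, 0, 2]] with rank 2, so corank 1. A Groebner basis of the Jacobian ideal J(f) in C{u,v,w} is {u^2, u + v^2, w}; counting standard monomials gives mu = 4. Corank 1: A-series; mu = 4 gives A_4.

A_4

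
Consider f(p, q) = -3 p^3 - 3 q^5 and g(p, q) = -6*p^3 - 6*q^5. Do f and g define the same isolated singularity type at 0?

The Hessian of f at 0 has rank 0. Corank 2; j^3 = -3*p^3 is a perfect cube, so E-series; the 5-jet and mu = 8 give E_8. The Hessian of g at 0 has rank 0. Corank 2; j^3 = -6*p^3 is a perfect cube, so E-series; the 5-jet and mu = 8 give E_8. Both have type E_8, hence right-equivalent.

Yes.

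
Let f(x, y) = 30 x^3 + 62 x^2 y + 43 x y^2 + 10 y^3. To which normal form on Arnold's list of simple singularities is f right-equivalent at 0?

D_{4}

The Hessian of f at 0 is [[0, 0], [0, 0]] with rank 0, so corank 2. A Groebner basis of the Jacobian ideal J(f) in C{x,y} is {y^3, x^2 - 11*y^2/26, x*y + 17*y^2/26}; counting standard monomials gives mu = 4. Corank 2; j^3 = (3*x + 2*y)*(10*x^2 + 14*x*y + 5*y^2) splits into three distinct lines over C (the quadratic factor has nonzero discriminant), so D_4.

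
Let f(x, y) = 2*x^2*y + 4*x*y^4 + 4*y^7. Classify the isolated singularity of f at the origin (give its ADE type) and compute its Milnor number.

Type D8, Milnor number mu = 8.

The Hessian of f at 0 has rank 0. Corank 2; j^3 = 2*x^2*y has shape L^2 M (L != M), so D-series; mu = 8 gives D_8.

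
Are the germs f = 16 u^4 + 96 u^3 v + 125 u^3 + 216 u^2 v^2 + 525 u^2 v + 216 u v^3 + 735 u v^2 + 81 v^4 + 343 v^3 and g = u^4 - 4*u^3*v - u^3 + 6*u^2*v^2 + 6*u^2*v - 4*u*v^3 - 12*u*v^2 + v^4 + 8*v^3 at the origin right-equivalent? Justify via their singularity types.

Yes.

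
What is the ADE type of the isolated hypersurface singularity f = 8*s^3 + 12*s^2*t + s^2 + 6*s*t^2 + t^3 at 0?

A_2

The Hessian of f at 0 is [[2, 0], [0, 0]] with rank 1, so corank 1. A Groebner basis of the Jacobian ideal J(f) in C{s,t} is {t^2, s}; counting standard monomials gives mu = 2. Corank 1: A-series; mu = 2 gives A_2.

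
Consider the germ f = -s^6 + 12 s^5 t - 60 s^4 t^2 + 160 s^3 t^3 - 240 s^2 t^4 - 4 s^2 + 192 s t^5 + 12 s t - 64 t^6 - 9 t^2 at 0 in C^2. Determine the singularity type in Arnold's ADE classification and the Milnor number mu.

The Hessian of f at 0 is [[-8, 12], [12, -18]] with rank 1, so corank 1. A Groebner basis of the Jacobian ideal J(f) in C{s,t} is {t^5, s - 3*t/2}; counting standard monomials gives mu = 5. Corank 1: A-series; mu = 5 gives A_5.

Type A_5, Milnor number mu = 5.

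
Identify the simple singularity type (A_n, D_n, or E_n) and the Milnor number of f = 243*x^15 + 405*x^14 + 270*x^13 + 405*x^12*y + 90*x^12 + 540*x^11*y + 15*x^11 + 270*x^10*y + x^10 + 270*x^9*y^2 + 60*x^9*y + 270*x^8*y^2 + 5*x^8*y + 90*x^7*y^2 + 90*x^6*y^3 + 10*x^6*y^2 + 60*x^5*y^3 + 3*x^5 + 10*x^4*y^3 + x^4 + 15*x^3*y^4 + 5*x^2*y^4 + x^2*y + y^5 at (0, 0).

The Hessian of f at 0 has rank 0. Corank 2; j^3 = x^2*y has shape L^2 M (L != M), so D-series; mu = 6 gives D_6.

Type D_{6}, Milnor number mu = 6.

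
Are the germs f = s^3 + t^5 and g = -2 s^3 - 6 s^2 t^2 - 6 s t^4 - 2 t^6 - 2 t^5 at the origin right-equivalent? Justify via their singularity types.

Yes.

The Hessian of f at 0 has rank 0. Corank 2; j^3 = s^3 is a perfect cube, so E-series; the 5-jet and mu = 8 give E_8. The Hessian of g at 0 has rank 0. Corank 2; j^3 = -2*s^3 is a perfect cube, so E-series; the 5-jet and mu = 8 give E_8. Both have type E_8, hence right-equivalent.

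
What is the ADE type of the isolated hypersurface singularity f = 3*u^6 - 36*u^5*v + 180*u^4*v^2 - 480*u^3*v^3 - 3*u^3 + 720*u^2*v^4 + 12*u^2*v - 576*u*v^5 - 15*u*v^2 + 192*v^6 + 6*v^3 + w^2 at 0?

The Hessian of f at 0 is [[0, 0, 0], [0, 0, 0], [0, 0, 2]] with rank 1, so corank 2. A Groebner basis of the Jacobian ideal J(f) in C{u,v,w} is {u*v/6 + v^5 - v^2/6, u*v^2 - v^3, u^2 - 3*u*v + 2*v^2, w}; counting standard monomials gives mu = 7. Corank 2; j^3 = -3*(u - 2*v)*(u - v)^2 has shape L^2 M (L != M), so D-series; mu = 7 gives D_7.

D_{7}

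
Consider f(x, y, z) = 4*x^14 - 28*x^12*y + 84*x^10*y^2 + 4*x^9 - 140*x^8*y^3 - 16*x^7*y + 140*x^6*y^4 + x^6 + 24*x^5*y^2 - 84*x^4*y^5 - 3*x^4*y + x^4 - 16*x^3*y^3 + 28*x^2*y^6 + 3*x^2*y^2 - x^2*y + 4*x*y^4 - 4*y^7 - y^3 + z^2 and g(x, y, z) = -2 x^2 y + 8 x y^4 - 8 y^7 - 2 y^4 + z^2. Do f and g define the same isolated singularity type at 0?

No.

The Hessian of f at 0 has rank 1. Corank 2; j^3 = -y*(x^2 + y^2) splits into three distinct lines over C (the quadratic factor has nonzero discriminant), so D_4. The Hessian of g at 0 has rank 1. Corank 2; j^3 = -2*x^2*y has shape L^2 M (L != M), so D-series; mu = 5 gives D_5. f is D_4 but g is D_5, hence not right-equivalent.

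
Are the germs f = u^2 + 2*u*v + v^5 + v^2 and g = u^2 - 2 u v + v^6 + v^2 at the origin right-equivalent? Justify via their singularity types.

No.

The Hessian of f at 0 has rank 1. Corank 1: A-series; mu = 4 gives A_4. The Hessian of g at 0 has rank 1. Corank 1: A-series; mu = 5 gives A_5. f is A_4 but g is A_5, hence not right-equivalent.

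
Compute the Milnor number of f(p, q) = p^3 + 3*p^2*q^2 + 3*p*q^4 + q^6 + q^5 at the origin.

8

The Hessian of f at 0 has rank 0. Corank 2; j^3 = p^3 is a perfect cube, so E-series; the 5-jet and mu = 8 give E_8.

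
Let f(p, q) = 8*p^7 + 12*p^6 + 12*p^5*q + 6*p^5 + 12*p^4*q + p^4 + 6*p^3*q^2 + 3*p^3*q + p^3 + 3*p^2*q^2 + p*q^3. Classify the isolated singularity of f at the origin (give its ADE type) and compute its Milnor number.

The Hessian of f at 0 has rank 0. Corank 2; j^3 = p^3 is a perfect cube, so E-series; the 4-jet and mu = 7 give E_7.

Type E7, Milnor number mu = 7.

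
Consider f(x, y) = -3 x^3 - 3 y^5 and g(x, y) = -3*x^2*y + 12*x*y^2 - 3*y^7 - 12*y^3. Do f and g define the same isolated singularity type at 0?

The Hessian of f at 0 has rank 0. Corank 2; j^3 = -3*x^3 is a perfect cube, so E-series; the 5-jet and mu = 8 give E_8. The Hessian of g at 0 has rank 0. Corank 2; j^3 = -3*y*(x - 2*y)^2 has shape L^2 M (L != M), so D-series; mu = 8 gives D_8. f is E_8 but g is D_8, hence not right-equivalent.

No.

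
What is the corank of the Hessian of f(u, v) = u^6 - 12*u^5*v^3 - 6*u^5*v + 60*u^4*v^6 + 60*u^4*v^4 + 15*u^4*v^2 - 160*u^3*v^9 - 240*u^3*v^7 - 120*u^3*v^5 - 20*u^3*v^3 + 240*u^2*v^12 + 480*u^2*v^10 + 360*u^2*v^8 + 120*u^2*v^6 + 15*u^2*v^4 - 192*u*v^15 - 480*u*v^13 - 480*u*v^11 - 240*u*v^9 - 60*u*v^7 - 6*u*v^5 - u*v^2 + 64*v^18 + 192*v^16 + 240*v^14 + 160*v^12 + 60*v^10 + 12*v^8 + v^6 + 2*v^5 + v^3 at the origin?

Hessian at 0 has rank 0.

2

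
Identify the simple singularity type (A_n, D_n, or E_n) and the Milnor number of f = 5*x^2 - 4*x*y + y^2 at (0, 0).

Type A_1, Milnor number mu = 1.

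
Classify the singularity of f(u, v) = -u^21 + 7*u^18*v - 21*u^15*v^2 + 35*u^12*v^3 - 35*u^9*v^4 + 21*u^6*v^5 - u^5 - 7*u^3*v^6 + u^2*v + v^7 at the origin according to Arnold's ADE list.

The Hessian of f at 0 is [[0, 0], [0, 0]] with rank 0, so corank 2. A Groebner basis of the Jacobian ideal J(f) in C{u,v} is {u^2/7 + v^6, u^3, u*v}; counting standard monomials gives mu = 8. Corank 2; j^3 = u^2*v has shape L^2 M (L != M), so D-series; mu = 8 gives D_8.

D8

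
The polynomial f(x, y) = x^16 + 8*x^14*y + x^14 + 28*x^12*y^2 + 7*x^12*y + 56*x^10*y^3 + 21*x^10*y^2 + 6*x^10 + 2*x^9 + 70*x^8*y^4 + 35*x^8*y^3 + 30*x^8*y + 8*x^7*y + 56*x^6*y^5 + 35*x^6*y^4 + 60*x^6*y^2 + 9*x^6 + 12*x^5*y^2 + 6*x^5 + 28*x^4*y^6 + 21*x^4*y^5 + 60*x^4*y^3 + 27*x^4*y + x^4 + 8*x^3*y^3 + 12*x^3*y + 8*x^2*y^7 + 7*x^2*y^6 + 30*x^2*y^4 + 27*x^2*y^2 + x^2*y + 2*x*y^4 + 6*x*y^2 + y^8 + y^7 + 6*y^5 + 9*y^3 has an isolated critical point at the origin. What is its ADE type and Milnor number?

Type D9, Milnor number mu = 9.

The Hessian of f at 0 is [[0, 0], [0, 0]] with rank 0, so corank 2. A Groebner basis of the Jacobian ideal J(f) in C{x,y} is {x^2*y^2 - 95303723142*x^2*y/10646317891 - 10941*x^2/10646317891 + 2416665006*x*y^2/10646317891 - 31639992174*x*y/10646317891 + 10705487040*y^3/10646317891 - 8629079823*y^2/967847081, 7782626140667*x^2*y/10646317891 + 535816*x^2/10646317891 + x*y^3 + 91304988204*x*y^2/10646317891 + 2583758146647*x*y/10646317891 - 8337144114*y^3/10646317891 + 704660874327*y^2/967847081, -937631621649*x^2*y/967847081 + 1252422*x^2/967847081 - 11355782769*x*y^2/967847081 - 311261141956*x*y/967847081 + y^4 + 363521358*y^3/967847081 - 933794697666*y^2/967847081, x^3 - 8694749214*x^2*y/10646317891 + 3534515676*x^2/10646317891 - 127658808*x*y^2/10646317891 + 7676074755*x*y/10646317891 - 17171568*y^3/10646317891 - 798401529*y^2/967847081}; counting standard monomials gives mu = 9. Corank 2; j^3 = y*(x + 3*y)^2 has shape L^2 M (L != M), so D-series; mu = 9 gives D_9.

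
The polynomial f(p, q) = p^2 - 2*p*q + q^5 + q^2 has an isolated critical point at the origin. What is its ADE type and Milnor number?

The Hessian of f at 0 has rank 1. Corank 1: A-series; mu = 4 gives A_4.

Type A4, Milnor number mu = 4.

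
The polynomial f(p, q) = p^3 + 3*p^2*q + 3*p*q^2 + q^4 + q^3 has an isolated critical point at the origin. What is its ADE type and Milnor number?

Type E6, Milnor number mu = 6.

The Hessian of f at 0 is [[0, 0], [0, 0]] with rank 0, so corank 2. A Groebner basis of the Jacobian ideal J(f) in C{p,q} is {q^3, p^2 + 2*p*q + q^2}; counting standard monomials gives mu = 6. Corank 2; j^3 = (p + q)^3 is a perfect cube, so E-series; the 4-jet and mu = 6 give E_6.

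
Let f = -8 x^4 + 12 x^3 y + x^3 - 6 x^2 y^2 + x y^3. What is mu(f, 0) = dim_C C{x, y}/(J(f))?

7

The Hessian of f at 0 has rank 0. Corank 2; j^3 = x^3 is a perfect cube, so E-series; the 4-jet and mu = 7 give E_7.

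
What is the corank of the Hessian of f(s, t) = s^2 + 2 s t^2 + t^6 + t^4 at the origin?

1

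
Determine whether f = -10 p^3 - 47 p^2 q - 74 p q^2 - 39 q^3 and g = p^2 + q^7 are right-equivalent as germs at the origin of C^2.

No.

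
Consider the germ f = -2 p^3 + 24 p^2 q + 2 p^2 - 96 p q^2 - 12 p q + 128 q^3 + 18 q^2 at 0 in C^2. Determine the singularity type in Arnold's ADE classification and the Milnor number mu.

The Hessian of f at 0 has rank 1. Corank 1: A-series; mu = 2 gives A_2.

Type A_2, Milnor number mu = 2.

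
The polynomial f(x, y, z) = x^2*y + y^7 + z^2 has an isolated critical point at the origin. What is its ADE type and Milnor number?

Type D_{8}, Milnor number mu = 8.

The Hessian of f at 0 is [[0, 0, 0], [0, 0, 0], [0, 0, 2]] with rank 1, so corank 2. A Groebner basis of the Jacobian ideal J(f) in C{x,y,z} is {x^2/7 + y^6, x^3, x*y, z}; counting standard monomials gives mu = 8. Corank 2; j^3 = x^2*y has shape L^2 M (L != M), so D-series; mu = 8 gives D_8.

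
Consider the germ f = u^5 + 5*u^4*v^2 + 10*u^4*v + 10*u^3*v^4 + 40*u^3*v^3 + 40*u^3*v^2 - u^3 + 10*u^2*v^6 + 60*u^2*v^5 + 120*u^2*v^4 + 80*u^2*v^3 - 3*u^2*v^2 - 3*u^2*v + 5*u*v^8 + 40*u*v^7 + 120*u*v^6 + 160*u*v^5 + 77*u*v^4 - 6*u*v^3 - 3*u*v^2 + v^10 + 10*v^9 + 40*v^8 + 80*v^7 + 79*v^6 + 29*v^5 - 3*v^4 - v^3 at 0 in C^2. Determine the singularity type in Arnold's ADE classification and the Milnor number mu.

The Hessian of f at 0 is [[0, 0], [0, 0]] with rank 0, so corank 2. A Groebner basis of the Jacobian ideal J(f) in C{u,v} is {-5*u^2/4 + u*v^3 - 5*u*v^2/2 - 5*u*v/2 - 5*v^3/2 - 5*v^2/4, u^2 + 2*u*v^2 + 2*u*v + v^4 + 2*v^3 + v^2, u^3 - 3*u^2/2 - 6*u*v^2 - 3*u*v - 5*v^3 - 3*v^2/2, u^2*v + u^2/2 + 3*u*v^2 + u*v + 2*v^3 + v^2/2}; counting standard monomials gives mu = 8. Corank 2; j^3 = -(u + v)^3 is a perfect cube, so E-series; the 5-jet and mu = 8 give E_8.

Type E_{8}, Milnor number mu = 8.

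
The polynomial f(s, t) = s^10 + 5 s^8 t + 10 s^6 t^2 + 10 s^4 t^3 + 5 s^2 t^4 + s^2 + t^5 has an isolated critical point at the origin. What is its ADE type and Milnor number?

The Hessian of f at 0 has rank 1. Corank 1: A-series; mu = 4 gives A_4.

Type A_{4}, Milnor number mu = 4.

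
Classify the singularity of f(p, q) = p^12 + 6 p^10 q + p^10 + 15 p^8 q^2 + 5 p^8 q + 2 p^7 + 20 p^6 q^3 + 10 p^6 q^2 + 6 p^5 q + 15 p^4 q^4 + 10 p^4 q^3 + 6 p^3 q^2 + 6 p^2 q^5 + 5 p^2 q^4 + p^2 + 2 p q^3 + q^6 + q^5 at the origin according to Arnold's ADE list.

A4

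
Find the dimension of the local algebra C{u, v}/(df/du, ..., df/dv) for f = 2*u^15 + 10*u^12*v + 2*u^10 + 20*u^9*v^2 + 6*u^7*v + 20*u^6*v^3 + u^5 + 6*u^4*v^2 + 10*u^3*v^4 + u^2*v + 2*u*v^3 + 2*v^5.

6

The Hessian of f at 0 has rank 0. Corank 2; j^3 = u^2*v has shape L^2 M (L != M), so D-series; mu = 6 gives D_6.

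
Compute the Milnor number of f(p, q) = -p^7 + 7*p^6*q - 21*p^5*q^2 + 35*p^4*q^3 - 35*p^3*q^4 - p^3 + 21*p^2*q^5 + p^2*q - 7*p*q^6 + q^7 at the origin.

8

The Hessian of f at 0 has rank 0. Corank 2; j^3 = -p^2*(p - q) has shape L^2 M (L != M), so D-series; mu = 8 gives D_8.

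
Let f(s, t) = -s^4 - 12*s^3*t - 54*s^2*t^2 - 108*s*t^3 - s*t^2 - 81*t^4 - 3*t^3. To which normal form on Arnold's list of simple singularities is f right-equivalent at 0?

D5

The Hessian of f at 0 has rank 0. Corank 2; j^3 = -t^2*(s + 3*t) has shape L^2 M (L != M), so D-series; mu = 5 gives D_5.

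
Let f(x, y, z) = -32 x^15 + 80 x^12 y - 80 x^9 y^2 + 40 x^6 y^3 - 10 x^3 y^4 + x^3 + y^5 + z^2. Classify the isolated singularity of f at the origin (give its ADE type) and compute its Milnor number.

Type E8, Milnor number mu = 8.

The Hessian of f at 0 is [[0, 0, 0], [0, 0, 0], [0, 0, 2]] with rank 1, so corank 2. A Groebner basis of the Jacobian ideal J(f) in C{x,y,z} is {y^4, x^2, z}; counting standard monomials gives mu = 8. Corank 2; j^3 = x^3 is a perfect cube, so E-series; the 5-jet and mu = 8 give E_8.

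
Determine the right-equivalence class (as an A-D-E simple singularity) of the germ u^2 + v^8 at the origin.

The Hessian of f at 0 is [[2, 0], [0, 0]] with rank 1, so corank 1. A Groebner basis of the Jacobian ideal J(f) in C{u,v} is {v^7, u}; counting standard monomials gives mu = 7. Corank 1: A-series; mu = 7 gives A_7.

A_7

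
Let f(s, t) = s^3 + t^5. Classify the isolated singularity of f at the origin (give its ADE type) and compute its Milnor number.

The Hessian of f at 0 is [[0, 0], [0, 0]] with rank 0, so corank 2. A Groebner basis of the Jacobian ideal J(f) in C{s,t} is {t^4, s^2}; counting standard monomials gives mu = 8. Corank 2; j^3 = s^3 is a perfect cube, so E-series; the 5-jet and mu = 8 give E_8.

Type E8, Milnor number mu = 8.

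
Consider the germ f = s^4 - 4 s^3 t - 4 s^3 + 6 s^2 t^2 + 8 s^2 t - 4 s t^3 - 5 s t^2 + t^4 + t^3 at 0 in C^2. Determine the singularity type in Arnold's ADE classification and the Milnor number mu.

Type D5, Milnor number mu = 5.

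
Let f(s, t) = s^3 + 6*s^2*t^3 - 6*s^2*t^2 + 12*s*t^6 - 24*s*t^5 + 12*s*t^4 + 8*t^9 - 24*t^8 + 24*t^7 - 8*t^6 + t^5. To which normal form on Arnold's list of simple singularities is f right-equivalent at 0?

The Hessian of f at 0 has rank 0. Corank 2; j^3 = s^3 is a perfect cube, so E-series; the 5-jet and mu = 8 give E_8.

E_{8}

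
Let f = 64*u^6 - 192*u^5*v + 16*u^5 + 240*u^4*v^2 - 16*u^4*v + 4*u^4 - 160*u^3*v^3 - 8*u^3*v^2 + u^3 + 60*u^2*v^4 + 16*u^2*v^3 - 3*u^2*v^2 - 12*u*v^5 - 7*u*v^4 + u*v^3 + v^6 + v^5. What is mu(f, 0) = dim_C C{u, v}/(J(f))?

7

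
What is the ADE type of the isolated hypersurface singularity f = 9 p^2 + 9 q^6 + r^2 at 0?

The Hessian of f at 0 is [[18, 0, 0], [0, 0, 0], [0, 0, 2]] with rank 2, so corank 1. A Groebner basis of the Jacobian ideal J(f) in C{p,q,r} is {q^5, p, r}; counting standard monomials gives mu = 5. Corank 1: A-series; mu = 5 gives A_5.

A_{5}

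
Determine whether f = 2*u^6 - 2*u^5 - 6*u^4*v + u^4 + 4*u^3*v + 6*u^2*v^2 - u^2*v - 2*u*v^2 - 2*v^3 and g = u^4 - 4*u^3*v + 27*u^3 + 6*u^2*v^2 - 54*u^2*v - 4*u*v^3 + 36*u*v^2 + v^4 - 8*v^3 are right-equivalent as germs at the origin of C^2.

No.

The Hessian of f at 0 is [[0, 0], [0, 0]] with rank 0, so corank 2. A Groebner basis of the Jacobian ideal J(f) in C{u,v} is {v^3, u^2 + 2*v^2, u*v + v^2}; counting standard monomials gives mu = 4. Corank 2; j^3 = -v*(u^2 + 2*u*v + 2*v^2) splits into three distinct lines over C (the quadratic factor has nonzero discriminant), so D_4. The Hessian of g at 0 is [[0, 0], [0, 0]] with rank 0, so corank 2. A Groebner basis of the Jacobian ideal J(g) in C{u,v} is {v^4, u*v^2 - 7*v^3/9, u^2 - 4*u*v/3 + 4*v^2/9}; counting standard monomials gives mu = 6. Corank 2; j^3 = (3*u - 2*v)^3 is a perfect cube, so E-series; the 4-jet and mu = 6 give E_6. f is D_4 but g is E_6, hence not right-equivalent.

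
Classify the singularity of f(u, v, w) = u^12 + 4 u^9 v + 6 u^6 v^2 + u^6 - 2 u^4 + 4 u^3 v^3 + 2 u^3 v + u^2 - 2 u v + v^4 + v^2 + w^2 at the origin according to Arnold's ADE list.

A3

The Hessian of f at 0 is [[2, -2, 0], [-2, 2, 0], [0, 0, 2]] with rank 2, so corank 1. A Groebner basis of the Jacobian ideal J(f) in C{u,v,w} is {v^3, u - v, w}; counting standard monomials gives mu = 3. Corank 1: A-series; mu = 3 gives A_3.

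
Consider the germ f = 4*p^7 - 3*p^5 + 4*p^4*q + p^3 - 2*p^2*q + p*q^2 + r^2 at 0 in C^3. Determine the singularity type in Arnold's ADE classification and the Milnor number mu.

The Hessian of f at 0 has rank 1. Corank 2; j^3 = p*(p - q)^2 has shape L^2 M (L != M), so D-series; mu = 6 gives D_6.

Type D_{6}, Milnor number mu = 6.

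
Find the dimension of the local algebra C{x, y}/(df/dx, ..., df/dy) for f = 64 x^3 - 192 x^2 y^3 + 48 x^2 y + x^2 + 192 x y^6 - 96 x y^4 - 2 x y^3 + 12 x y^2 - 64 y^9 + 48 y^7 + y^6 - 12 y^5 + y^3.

2

The Hessian of f at 0 has rank 1. Corank 1: A-series; mu = 2 gives A_2.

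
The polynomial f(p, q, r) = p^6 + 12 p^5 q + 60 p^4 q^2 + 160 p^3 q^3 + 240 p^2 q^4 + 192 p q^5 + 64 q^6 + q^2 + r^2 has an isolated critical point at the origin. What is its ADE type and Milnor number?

Type A_5, Milnor number mu = 5.

The Hessian of f at 0 is [[0, 0, 0], [0, 2, 0], [0, 0, 2]] with rank 2, so corank 1. A Groebner basis of the Jacobian ideal J(f) in C{p,q,r} is {p^5, q, r}; counting standard monomials gives mu = 5. Corank 1: A-series; mu = 5 gives A_5.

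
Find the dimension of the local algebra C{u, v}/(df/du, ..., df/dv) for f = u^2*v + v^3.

4

The Hessian of f at 0 is [[0, 0], [0, 0]] with rank 0, so corank 2. A Groebner basis of the Jacobian ideal J(f) in C{u,v} is {v^3, u^2 + 3*v^2, u*v}; counting standard monomials gives mu = 4. Corank 2; j^3 = v*(u^2 + v^2) splits into three distinct lines over C (the quadratic factor has nonzero discriminant), so D_4.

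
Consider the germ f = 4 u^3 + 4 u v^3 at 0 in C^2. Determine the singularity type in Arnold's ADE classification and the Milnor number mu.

Type E7, Milnor number mu = 7.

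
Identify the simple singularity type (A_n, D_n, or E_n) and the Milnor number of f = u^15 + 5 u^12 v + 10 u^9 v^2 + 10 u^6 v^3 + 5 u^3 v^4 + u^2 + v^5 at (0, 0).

Type A_{4}, Milnor number mu = 4.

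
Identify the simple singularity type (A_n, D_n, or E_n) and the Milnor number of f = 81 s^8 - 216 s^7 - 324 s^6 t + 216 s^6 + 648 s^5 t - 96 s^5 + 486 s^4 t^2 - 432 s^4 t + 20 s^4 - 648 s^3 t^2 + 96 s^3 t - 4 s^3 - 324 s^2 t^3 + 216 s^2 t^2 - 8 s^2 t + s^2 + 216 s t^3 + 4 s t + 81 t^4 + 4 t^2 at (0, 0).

Type A_{3}, Milnor number mu = 3.

The Hessian of f at 0 is [[2, 4], [4, 8]] with rank 1, so corank 1. A Groebner basis of the Jacobian ideal J(f) in C{s,t} is {s^2 - s/2 - t, s*t + s/4 + t/2, -s/8 + t^2 - t/4}; counting standard monomials gives mu = 3. Corank 1: A-series; mu = 3 gives A_3.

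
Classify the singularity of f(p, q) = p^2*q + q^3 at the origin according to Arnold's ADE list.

The Hessian of f at 0 is [[0, 0], [0, 0]] with rank 0, so corank 2. A Groebner basis of the Jacobian ideal J(f) in C{p,q} is {q^3, p^2 + 3*q^2, p*q}; counting standard monomials gives mu = 4. Corank 2; j^3 = q*(p^2 + q^2) splits into three distinct lines over C (the quadratic factor has nonzero discriminant), so D_4.

D4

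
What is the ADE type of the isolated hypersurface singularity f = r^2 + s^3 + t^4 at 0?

E6

The Hessian of f at 0 has rank 1. Corank 2; j^3 = s^3 is a perfect cube, so E-series; the 4-jet and mu = 6 give E_6.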